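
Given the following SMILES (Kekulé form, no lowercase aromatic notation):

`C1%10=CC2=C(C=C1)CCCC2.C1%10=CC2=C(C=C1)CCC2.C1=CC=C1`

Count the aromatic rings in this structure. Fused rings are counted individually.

The SMILES encodes a six-membered carbon ring with three alternating C=C double bonds, fused to a saturated six-membered carbon ring; a six-membered carbon ring with three alternating C=C double bonds, fused to a saturated five-membered carbon ring; a four-membered carbon ring with two alternating C=C double bonds.
The 6-membered ring is planar and fully conjugated; 3 ring double bonds give 6 π electrons. Since 6 = 4n+2 (n=1), it is aromatic (benzene ring).
The second 6-membered ring has four sp³ carbons, so it is not fully conjugated — not aromatic (cyclohexane ring).
The third 6-membered ring has a continuous p-orbital overlap around the ring; 3 ring double bonds give 6 π electrons. Since 6 = 4n+2 (n=1), it is aromatic (benzene ring).
The 5-membered ring has three sp³ carbons, so it is not fully conjugated — not aromatic (cyclopentane ring).
The 4-membered ring has only sp² ring atoms; a planar conformation would have a fully conjugated π system of 4 electrons. But 4 = 4(1), which is 4n not 4n+2, so it is not aromatic (cyclobutadiene) — cyclobutadiene is antiaromatic and distorts to a rectangle.
2 of the 5 rings are aromatic. Total: 2.

2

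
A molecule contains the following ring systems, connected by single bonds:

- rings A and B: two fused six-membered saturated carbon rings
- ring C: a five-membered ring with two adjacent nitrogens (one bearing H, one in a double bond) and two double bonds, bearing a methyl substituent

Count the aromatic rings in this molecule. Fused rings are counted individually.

Ring A has only sp³ atoms, so it is not fully conjugated — not aromatic (cyclohexane ring).
Ring B has only sp³ atoms, so it is not fully conjugated — not aromatic (cyclohexane ring).
Ring C is fully conjugated (every ring atom contributes a p orbital); 2 ring double bonds (4 π electrons) plus a heteroatom lone pair (2) give 6 π electrons. Since 6 = 4n+2 (n=1), ring C is aromatic (pyrazole).
Aromatic: C. Total: 1.

1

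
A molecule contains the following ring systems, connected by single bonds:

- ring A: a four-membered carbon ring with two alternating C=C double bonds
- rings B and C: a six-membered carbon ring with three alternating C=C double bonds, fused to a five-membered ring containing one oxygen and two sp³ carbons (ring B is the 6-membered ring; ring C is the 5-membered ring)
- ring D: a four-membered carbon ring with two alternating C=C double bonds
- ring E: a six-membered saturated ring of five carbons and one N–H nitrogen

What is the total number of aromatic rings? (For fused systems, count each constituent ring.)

Ring A has only sp² ring atoms; a planar conformation would have a fully conjugated π system of 4 electrons. But 4 = 4(1), which is 4n not 4n+2, so ring A is not aromatic (cyclobutadiene) — cyclobutadiene is antiaromatic and distorts to a rectangle.
Ring B has a continuous p-orbital overlap around the ring; 3 ring double bonds give 6 π electrons. 6 = 4(1)+2, so ring B is aromatic (benzene ring).
Ring C has two sp³ carbons, so it is not fully conjugated — not aromatic (oxolane ring).
Ring D has only sp² ring atoms; a planar conformation would have a fully conjugated π system of 4 electrons. But 4 = 4(1), which is 4n not 4n+2, so ring D is not aromatic (cyclobutadiene) — cyclobutadiene is antiaromatic and distorts to a rectangle.
Ring E has only sp³ atoms, so it is not fully conjugated — not aromatic (piperidine).
Aromatic: B. Total: 1.

1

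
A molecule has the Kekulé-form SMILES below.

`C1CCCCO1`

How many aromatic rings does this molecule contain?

The SMILES encodes a six-membered saturated ring of five carbons and one oxygen.
The 6-membered ring with one oxygen has only sp³ atoms, so it is not fully conjugated — not aromatic (tetrahydropyran).

0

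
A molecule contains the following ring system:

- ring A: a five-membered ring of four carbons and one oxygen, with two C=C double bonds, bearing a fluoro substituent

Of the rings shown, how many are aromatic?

1

Ring A has a continuous p-orbital overlap around the ring; 2 ring double bonds (4 π electrons) plus a heteroatom lone pair (2) give 6 π electrons. Since 6 = 4n+2 (n=1), ring A is aromatic (furan).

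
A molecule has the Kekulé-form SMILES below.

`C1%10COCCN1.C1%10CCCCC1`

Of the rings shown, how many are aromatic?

0

The SMILES encodes a six-membered saturated ring with an oxygen and an N–H nitrogen at positions 1 and 4; a six-membered saturated carbon ring.
The 6-membered ring with one oxygen and one N–H (1,4) has only sp³ atoms, so it is not fully conjugated — not aromatic (morpholine).
The 6-membered ring has only sp³ atoms, so it is not fully conjugated — not aromatic (cyclohexane).
None of the rings are aromatic. Total: 0.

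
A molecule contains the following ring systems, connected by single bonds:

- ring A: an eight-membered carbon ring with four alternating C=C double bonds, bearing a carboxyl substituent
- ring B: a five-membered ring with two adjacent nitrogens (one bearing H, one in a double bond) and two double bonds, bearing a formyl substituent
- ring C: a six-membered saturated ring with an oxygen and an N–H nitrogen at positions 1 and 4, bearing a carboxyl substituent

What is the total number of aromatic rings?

1

Ring A has only sp² ring atoms; a planar conformation would have a fully conjugated π system of 8 electrons. But 8 = 4(2), which is 4n not 4n+2, so ring A is not aromatic (cyclooctatetraene) — cyclooctatetraene distorts into a non-planar tub to avoid antiaromaticity.
Ring B is planar and fully conjugated; 2 ring double bonds (4 π electrons) plus a heteroatom lone pair (2) give 6 π electrons. Since 6 = 4n+2 (n=1), ring B is aromatic (pyrazole).
Ring C has only sp³ atoms, so it is not fully conjugated — not aromatic (morpholine).
Aromatic: B. Total: 1.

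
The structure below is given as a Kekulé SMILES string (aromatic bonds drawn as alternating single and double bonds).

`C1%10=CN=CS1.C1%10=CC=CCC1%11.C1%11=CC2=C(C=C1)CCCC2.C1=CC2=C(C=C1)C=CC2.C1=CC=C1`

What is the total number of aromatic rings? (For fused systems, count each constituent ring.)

3

The SMILES encodes a five-membered ring with a sulfur at position 1 and a nitrogen at position 3 (in a C=N bond), with two double bonds; a six-membered carbon ring with two conjugated C=C double bonds and two sp³ carbons; a six-membered carbon ring with three alternating C=C double bonds, fused to a saturated six-membered carbon ring; a six-membered carbon ring with three alternating C=C double bonds, fused to a five-membered carbon ring containing one C=C double bond and one sp³ carbon; a four-membered carbon ring with two alternating C=C double bonds.
The 5-membered ring with one sulfur and one =N– is fully conjugated (every ring atom contributes a p orbital); 2 ring double bonds (4 π electrons) plus a heteroatom lone pair (2) give 6 π electrons. That satisfies 4n+2 with n=1, so it is aromatic (thiazole).
The 6-membered ring has two sp³ carbons, so it is not fully conjugated — not aromatic (1,3-cyclohexadiene).
The second 6-membered ring has a continuous p-orbital overlap around the ring; 3 ring double bonds give 6 π electrons. 6 = 4(1)+2, so it is aromatic (benzene ring).
The third 6-membered ring has four sp³ carbons, so it is not fully conjugated — not aromatic (cyclohexane ring).
The fourth 6-membered ring has a continuous p-orbital overlap around the ring; 3 ring double bonds give 6 π electrons. Since 6 = 4n+2 (n=1), it is aromatic (benzene ring).
The 5-membered ring has one sp³ carbon, so it is not fully conjugated — not aromatic (cyclopentene ring).
The 4-membered ring has only sp² ring atoms; a planar conformation would have a fully conjugated π system of 4 electrons. But 4 = 4(1), which is 4n not 4n+2, so it is not aromatic (cyclobutadiene) — cyclobutadiene is antiaromatic and distorts to a rectangle.
3 of the 7 rings are aromatic. Total: 3.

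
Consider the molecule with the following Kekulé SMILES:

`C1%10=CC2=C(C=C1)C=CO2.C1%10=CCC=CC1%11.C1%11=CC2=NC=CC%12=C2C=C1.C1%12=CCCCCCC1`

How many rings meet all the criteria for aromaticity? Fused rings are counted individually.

The SMILES encodes a six-membered carbon ring with three alternating C=C double bonds, fused to a five-membered ring containing one oxygen and two C=C double bonds; a six-membered carbon ring with two isolated C=C double bonds and two sp³ carbons; two fused six-membered rings, each with three alternating double bonds; one ring is all carbon and the other has one ring nitrogen; an eight-membered carbon ring with one C=C double bond.
The fused 6/5-membered bicyclic (with one oxygen) is a single π system with 9 sp² atoms and 10 π electrons from ring double bonds plus a heteroatom lone pair. 10 = 4(2)+2, so the system is aromatic and both rings count as aromatic (benzofuran).
The 6-membered ring has two sp³ carbons, so it is not fully conjugated — not aromatic (1,4-cyclohexadiene).
The fused 6/6-membered bicyclic (with one nitrogen) is a single π system with 10 sp² atoms and 10 π electrons from ring double bonds. 10 = 4(2)+2, so the system is aromatic and both rings count as aromatic (quinoline).
The 8-membered ring has six sp³ carbons, so it is not fully conjugated — not aromatic (cyclooctene).
4 of the 6 rings are aromatic. Total: 4.

4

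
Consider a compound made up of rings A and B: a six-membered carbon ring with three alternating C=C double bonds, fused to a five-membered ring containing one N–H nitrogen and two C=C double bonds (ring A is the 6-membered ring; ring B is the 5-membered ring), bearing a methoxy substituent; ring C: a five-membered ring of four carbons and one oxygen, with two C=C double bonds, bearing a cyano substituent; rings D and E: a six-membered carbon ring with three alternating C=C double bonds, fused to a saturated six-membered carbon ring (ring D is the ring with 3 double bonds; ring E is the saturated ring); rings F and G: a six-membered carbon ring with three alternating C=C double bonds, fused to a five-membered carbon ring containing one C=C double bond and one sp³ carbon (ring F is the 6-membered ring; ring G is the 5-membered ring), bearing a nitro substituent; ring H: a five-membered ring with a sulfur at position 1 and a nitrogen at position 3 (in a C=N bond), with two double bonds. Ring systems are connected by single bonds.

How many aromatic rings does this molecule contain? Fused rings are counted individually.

Rings A and B form a fused bicyclic system (with one N–H) with 9 sp² atoms and 10 π electrons from ring double bonds plus a heteroatom lone pair. 10 = 4(2)+2, so the system is aromatic and both rings count as aromatic (indole).
Ring C is fully conjugated (every ring atom contributes a p orbital); 2 ring double bonds (4 π electrons) plus a heteroatom lone pair (2) give 6 π electrons. 6 = 4(1)+2, so ring C is aromatic (furan).
Ring D is fully conjugated (every ring atom contributes a p orbital); 3 ring double bonds give 6 π electrons. That satisfies 4n+2 with n=1, so ring D is aromatic (benzene ring).
Ring E has four sp³ carbons, so it is not fully conjugated — not aromatic (cyclohexane ring).
Ring F is planar and fully conjugated; 3 ring double bonds give 6 π electrons. 6 = 4(1)+2, so ring F is aromatic (benzene ring).
Ring G has one sp³ carbon, so it is not fully conjugated — not aromatic (cyclopentene ring).
Ring H is planar and fully conjugated; 2 ring double bonds (4 π electrons) plus a heteroatom lone pair (2) give 6 π electrons. 6 = 4(1)+2, so ring H is aromatic (thiazole).
Aromatic: A, B, C, D, F, H. Total: 6.

6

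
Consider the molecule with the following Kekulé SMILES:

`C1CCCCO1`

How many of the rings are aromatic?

The SMILES encodes a six-membered saturated ring of five carbons and one oxygen.
The 6-membered ring with one oxygen has only sp³ atoms, so it is not fully conjugated — not aromatic (tetrahydropyran).

0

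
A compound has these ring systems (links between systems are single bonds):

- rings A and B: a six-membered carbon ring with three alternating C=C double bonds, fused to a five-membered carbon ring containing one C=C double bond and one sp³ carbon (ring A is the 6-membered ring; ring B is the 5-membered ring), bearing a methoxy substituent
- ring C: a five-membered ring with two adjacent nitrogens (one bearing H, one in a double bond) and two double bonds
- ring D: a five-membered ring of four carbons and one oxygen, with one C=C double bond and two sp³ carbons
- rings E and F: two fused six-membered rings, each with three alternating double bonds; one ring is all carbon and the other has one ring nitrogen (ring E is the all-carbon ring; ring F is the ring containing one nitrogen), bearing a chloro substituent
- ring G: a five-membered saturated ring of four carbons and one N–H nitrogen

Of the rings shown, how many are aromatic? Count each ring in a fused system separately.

4

Ring A is fully conjugated (every ring atom contributes a p orbital); 3 ring double bonds give 6 π electrons. Since 6 = 4n+2 (n=1), ring A is aromatic (benzene ring).
Ring B has one sp³ carbon, so it is not fully conjugated — not aromatic (cyclopentene ring).
Ring C is planar and fully conjugated; 2 ring double bonds (4 π electrons) plus a heteroatom lone pair (2) give 6 π electrons. Since 6 = 4n+2 (n=1), ring C is aromatic (pyrazole).
Ring D has two sp³ carbons, so it is not fully conjugated — not aromatic (2,3-dihydrofuran).
Rings E and F form a fused bicyclic system (with one nitrogen) with 10 sp² atoms and 10 π electrons from ring double bonds. 10 = 4(2)+2, so the system is aromatic and both rings count as aromatic (quinoline).
Ring G has only sp³ atoms, so it is not fully conjugated — not aromatic (pyrrolidine).
Aromatic: A, C, E, F. Total: 4.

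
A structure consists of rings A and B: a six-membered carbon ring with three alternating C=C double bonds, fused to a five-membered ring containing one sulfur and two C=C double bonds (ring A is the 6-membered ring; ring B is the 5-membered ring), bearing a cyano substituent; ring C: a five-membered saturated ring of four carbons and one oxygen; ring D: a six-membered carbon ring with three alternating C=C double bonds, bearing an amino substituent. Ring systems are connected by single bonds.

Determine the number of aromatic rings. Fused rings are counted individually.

Rings A and B form a fused bicyclic system (with one sulfur) with 9 sp² atoms and 10 π electrons from ring double bonds plus a heteroatom lone pair. 10 = 4(2)+2, so the system is aromatic and both rings count as aromatic (benzothiophene).
Ring C has only sp³ atoms, so it is not fully conjugated — not aromatic (tetrahydrofuran).
Ring D is planar and fully conjugated; 3 ring double bonds give 6 π electrons. Since 6 = 4n+2 (n=1), ring D is aromatic (benzene).
Aromatic: A, B, D. Total: 3.

3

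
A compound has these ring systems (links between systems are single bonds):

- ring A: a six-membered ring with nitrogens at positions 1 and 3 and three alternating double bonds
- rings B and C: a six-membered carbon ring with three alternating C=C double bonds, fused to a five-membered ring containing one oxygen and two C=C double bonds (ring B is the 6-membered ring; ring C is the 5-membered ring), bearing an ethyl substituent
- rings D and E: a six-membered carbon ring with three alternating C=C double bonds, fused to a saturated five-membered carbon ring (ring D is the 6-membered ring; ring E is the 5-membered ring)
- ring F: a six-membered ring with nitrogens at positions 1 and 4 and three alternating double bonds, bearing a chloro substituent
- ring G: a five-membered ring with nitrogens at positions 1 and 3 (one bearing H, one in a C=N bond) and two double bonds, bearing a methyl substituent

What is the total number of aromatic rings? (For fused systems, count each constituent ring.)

Ring A is planar and fully conjugated; 3 ring double bonds give 6 π electrons. 6 = 4(1)+2, so ring A is aromatic (pyrimidine).
Rings B and C form a fused bicyclic system (with one oxygen) with 9 sp² atoms and 10 π electrons from ring double bonds plus a heteroatom lone pair. 10 = 4(2)+2, so the system is aromatic and both rings count as aromatic (benzofuran).
Ring D is planar and fully conjugated; 3 ring double bonds give 6 π electrons. Since 6 = 4n+2 (n=1), ring D is aromatic (benzene ring).
Ring E has three sp³ carbons, so it is not fully conjugated — not aromatic (cyclopentane ring).
Ring F is planar and fully conjugated; 3 ring double bonds give 6 π electrons. Since 6 = 4n+2 (n=1), ring F is aromatic (pyrazine).
Ring G is planar and fully conjugated; 2 ring double bonds (4 π electrons) plus a heteroatom lone pair (2) give 6 π electrons. That satisfies 4n+2 with n=1, so ring G is aromatic (imidazole).
Aromatic: A, B, C, D, F, G. Total: 6.

6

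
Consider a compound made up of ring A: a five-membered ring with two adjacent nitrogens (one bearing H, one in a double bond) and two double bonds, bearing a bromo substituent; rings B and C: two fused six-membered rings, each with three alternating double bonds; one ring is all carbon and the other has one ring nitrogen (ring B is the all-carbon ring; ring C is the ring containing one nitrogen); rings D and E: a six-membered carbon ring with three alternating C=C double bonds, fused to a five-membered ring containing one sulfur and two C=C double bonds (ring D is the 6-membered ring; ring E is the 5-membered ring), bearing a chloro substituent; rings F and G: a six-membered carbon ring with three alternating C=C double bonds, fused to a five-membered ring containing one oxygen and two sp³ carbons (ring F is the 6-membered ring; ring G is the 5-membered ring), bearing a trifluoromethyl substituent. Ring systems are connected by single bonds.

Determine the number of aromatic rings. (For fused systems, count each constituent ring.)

Ring A is fully conjugated (every ring atom contributes a p orbital); 2 ring double bonds (4 π electrons) plus a heteroatom lone pair (2) give 6 π electrons. 6 = 4(1)+2, so ring A is aromatic (pyrazole).
Rings B and C form a fused bicyclic system (with one nitrogen) with 10 sp² atoms and 10 π electrons from ring double bonds. 10 = 4(2)+2, so the system is aromatic and both rings count as aromatic (quinoline).
Rings D and E form a fused bicyclic system (with one sulfur) with 9 sp² atoms and 10 π electrons from ring double bonds plus a heteroatom lone pair. 10 = 4(2)+2, so the system is aromatic and both rings count as aromatic (benzothiophene).
Ring F is fully conjugated (every ring atom contributes a p orbital); 3 ring double bonds give 6 π electrons. Since 6 = 4n+2 (n=1), ring F is aromatic (benzene ring).
Ring G has two sp³ carbons, so it is not fully conjugated — not aromatic (oxolane ring).
Aromatic: A, B, C, D, E, F. Total: 6.

6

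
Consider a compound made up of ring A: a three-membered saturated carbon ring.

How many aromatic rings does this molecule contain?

Ring A has only sp³ atoms, so it is not fully conjugated — not aromatic (cyclopropane).

0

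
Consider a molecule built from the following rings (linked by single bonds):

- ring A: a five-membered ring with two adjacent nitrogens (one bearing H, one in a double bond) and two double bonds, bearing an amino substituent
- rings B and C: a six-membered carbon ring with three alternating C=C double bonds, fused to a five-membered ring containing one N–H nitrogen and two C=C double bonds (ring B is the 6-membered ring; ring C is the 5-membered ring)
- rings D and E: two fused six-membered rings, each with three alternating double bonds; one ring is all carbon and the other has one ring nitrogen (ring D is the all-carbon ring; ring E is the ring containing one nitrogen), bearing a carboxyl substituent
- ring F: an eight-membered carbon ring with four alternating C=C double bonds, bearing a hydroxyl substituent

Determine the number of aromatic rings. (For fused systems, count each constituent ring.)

Ring A has a continuous p-orbital overlap around the ring; 2 ring double bonds (4 π electrons) plus a heteroatom lone pair (2) give 6 π electrons. 6 = 4(1)+2, so ring A is aromatic (pyrazole).
Rings B and C form a fused bicyclic system (with one N–H) with 9 sp² atoms and 10 π electrons from ring double bonds plus a heteroatom lone pair. 10 = 4(2)+2, so the system is aromatic and both rings count as aromatic (indole).
Rings D and E form a fused bicyclic system (with one nitrogen) with 10 sp² atoms and 10 π electrons from ring double bonds. 10 = 4(2)+2, so the system is aromatic and both rings count as aromatic (quinoline).
Ring F has only sp² ring atoms; a planar conformation would have a fully conjugated π system of 8 electrons. But 8 = 4(2), which is 4n not 4n+2, so ring F is not aromatic (cyclooctatetraene) — cyclooctatetraene distorts into a non-planar tub to avoid antiaromaticity.
Aromatic: A, B, C, D, E. Total: 5.

5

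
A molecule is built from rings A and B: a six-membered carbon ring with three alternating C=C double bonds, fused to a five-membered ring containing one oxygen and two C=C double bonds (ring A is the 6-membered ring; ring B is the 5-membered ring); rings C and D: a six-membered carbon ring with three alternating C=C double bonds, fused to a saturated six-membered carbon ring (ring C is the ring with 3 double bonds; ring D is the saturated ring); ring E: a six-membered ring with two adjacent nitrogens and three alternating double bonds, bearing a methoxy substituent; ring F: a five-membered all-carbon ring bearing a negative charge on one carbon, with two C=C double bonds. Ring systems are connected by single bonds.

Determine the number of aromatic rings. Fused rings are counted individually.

Rings A and B form a fused bicyclic system (with one oxygen) with 9 sp² atoms and 10 π electrons from ring double bonds plus a heteroatom lone pair. 10 = 4(2)+2, so the system is aromatic and both rings count as aromatic (benzofuran).
Ring C is planar and fully conjugated; 3 ring double bonds give 6 π electrons. Since 6 = 4n+2 (n=1), ring C is aromatic (benzene ring).
Ring D has four sp³ carbons, so it is not fully conjugated — not aromatic (cyclohexane ring).
Ring E is fully conjugated (every ring atom contributes a p orbital); 3 ring double bonds give 6 π electrons. Since 6 = 4n+2 (n=1), ring E is aromatic (pyridazine).
Ring F has a continuous p-orbital overlap around the ring; 2 ring double bonds (4 π electrons) plus the carbanion lone pair (2) give 6 π electrons. 6 = 4(1)+2, so ring F is aromatic (cyclopentadienyl anion).
Aromatic: A, B, C, E, F. Total: 5.

5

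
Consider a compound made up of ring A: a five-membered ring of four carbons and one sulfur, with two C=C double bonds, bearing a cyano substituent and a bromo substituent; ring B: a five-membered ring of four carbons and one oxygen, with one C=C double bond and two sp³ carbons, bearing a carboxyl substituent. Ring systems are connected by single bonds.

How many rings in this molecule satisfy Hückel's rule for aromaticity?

1

Ring A is fully conjugated (every ring atom contributes a p orbital); 2 ring double bonds (4 π electrons) plus a heteroatom lone pair (2) give 6 π electrons. 6 = 4(1)+2, so ring A is aromatic (thiophene).
Ring B has two sp³ carbons, so it is not fully conjugated — not aromatic (2,3-dihydrofuran).
Aromatic: A. Total: 1.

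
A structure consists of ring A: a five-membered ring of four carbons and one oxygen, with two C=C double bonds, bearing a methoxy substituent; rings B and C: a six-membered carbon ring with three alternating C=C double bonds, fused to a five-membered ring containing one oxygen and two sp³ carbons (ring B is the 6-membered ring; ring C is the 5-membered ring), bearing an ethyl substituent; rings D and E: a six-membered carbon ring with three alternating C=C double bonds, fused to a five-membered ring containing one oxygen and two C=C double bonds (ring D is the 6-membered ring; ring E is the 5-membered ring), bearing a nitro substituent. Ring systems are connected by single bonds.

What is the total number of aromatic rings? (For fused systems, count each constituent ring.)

4

Ring A is fully conjugated (every ring atom contributes a p orbital); 2 ring double bonds (4 π electrons) plus a heteroatom lone pair (2) give 6 π electrons. Since 6 = 4n+2 (n=1), ring A is aromatic (furan).
Ring B has a continuous p-orbital overlap around the ring; 3 ring double bonds give 6 π electrons. 6 = 4(1)+2, so ring B is aromatic (benzene ring).
Ring C has two sp³ carbons, so it is not fully conjugated — not aromatic (oxolane ring).
Rings D and E form a fused bicyclic system (with one oxygen) with 9 sp² atoms and 10 π electrons from ring double bonds plus a heteroatom lone pair. 10 = 4(2)+2, so the system is aromatic and both rings count as aromatic (benzofuran).
Aromatic: A, B, D, E. Total: 4.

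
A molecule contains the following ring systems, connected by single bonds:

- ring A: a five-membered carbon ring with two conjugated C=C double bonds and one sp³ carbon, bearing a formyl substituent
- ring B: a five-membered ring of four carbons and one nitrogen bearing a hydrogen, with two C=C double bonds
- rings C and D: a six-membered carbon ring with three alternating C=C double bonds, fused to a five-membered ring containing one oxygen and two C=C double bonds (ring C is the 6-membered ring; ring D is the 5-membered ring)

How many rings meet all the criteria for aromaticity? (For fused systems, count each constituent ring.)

Ring A has one sp³ carbon, so it is not fully conjugated — not aromatic (cyclopentadiene).
Ring B is fully conjugated (every ring atom contributes a p orbital); 2 ring double bonds (4 π electrons) plus a heteroatom lone pair (2) give 6 π electrons. 6 = 4(1)+2, so ring B is aromatic (pyrrole).
Rings C and D form a fused bicyclic system (with one oxygen) with 9 sp² atoms and 10 π electrons from ring double bonds plus a heteroatom lone pair. 10 = 4(2)+2, so the system is aromatic and both rings count as aromatic (benzofuran).
Aromatic: B, C, D. Total: 3.

3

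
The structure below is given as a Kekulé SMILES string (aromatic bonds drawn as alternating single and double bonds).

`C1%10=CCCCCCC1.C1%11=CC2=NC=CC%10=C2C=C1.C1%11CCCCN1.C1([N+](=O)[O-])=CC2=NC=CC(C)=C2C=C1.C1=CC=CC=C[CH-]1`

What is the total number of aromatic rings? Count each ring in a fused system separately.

4

The SMILES encodes an eight-membered carbon ring with one C=C double bond; two fused six-membered rings, each with three alternating double bonds; one ring is all carbon and the other has one ring nitrogen; a six-membered saturated ring of five carbons and one N–H nitrogen; two fused six-membered rings, each with three alternating double bonds; one ring is all carbon and the other has one ring nitrogen; a seven-membered all-carbon ring bearing a negative charge on one carbon, with three C=C double bonds.
The 8-membered ring has six sp³ carbons, so it is not fully conjugated — not aromatic (cyclooctene).
The fused 6/6-membered bicyclic (with one nitrogen) is a single π system with 10 sp² atoms and 10 π electrons from ring double bonds. 10 = 4(2)+2, so the system is aromatic and both rings count as aromatic (quinoline).
The 6-membered ring with one N–H has only sp³ atoms, so it is not fully conjugated — not aromatic (piperidine).
The fused 6/6-membered bicyclic (with one nitrogen) is a single π system with 10 sp² atoms and 10 π electrons from ring double bonds. 10 = 4(2)+2, so the system is aromatic and both rings count as aromatic (quinoline).
The 7-membered ring has only sp² ring atoms; a planar conformation would have a fully conjugated π system of 8 electrons. But 8 = 4(2), which is 4n not 4n+2, so it is not aromatic (cycloheptatrienyl anion).
4 of the 7 rings are aromatic. Total: 4.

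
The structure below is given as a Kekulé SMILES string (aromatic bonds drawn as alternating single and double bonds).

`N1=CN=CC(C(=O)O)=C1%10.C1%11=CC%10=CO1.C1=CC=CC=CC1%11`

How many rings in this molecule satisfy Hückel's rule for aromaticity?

2

The SMILES encodes a six-membered ring with nitrogens at positions 1 and 3 and three alternating double bonds; a five-membered ring of four carbons and one oxygen, with two C=C double bonds; a seven-membered carbon ring with three C=C double bonds and one sp³ carbon.
The 6-membered ring with two nitrogens (1,3) is planar and fully conjugated; 3 ring double bonds give 6 π electrons. 6 = 4(1)+2, so it is aromatic (pyrimidine).
The 5-membered ring with one oxygen is planar and fully conjugated; 2 ring double bonds (4 π electrons) plus a heteroatom lone pair (2) give 6 π electrons. 6 = 4(1)+2, so it is aromatic (furan).
The 7-membered ring has one sp³ carbon, so it is not fully conjugated — not aromatic (cycloheptatriene).
2 of the 3 rings are aromatic. Total: 2.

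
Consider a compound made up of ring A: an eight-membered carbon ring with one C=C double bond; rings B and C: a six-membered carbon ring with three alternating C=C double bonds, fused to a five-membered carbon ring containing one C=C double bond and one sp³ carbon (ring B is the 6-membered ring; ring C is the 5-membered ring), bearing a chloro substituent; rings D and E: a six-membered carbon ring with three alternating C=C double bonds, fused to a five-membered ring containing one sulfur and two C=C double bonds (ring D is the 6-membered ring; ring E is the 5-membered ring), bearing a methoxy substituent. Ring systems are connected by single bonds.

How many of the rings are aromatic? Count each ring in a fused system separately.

3

Ring A has six sp³ carbons, so it is not fully conjugated — not aromatic (cyclooctene).
Ring B is fully conjugated (every ring atom contributes a p orbital); 3 ring double bonds give 6 π electrons. That satisfies 4n+2 with n=1, so ring B is aromatic (benzene ring).
Ring C has one sp³ carbon, so it is not fully conjugated — not aromatic (cyclopentene ring).
Rings D and E form a fused bicyclic system (with one sulfur) with 9 sp² atoms and 10 π electrons from ring double bonds plus a heteroatom lone pair. 10 = 4(2)+2, so the system is aromatic and both rings count as aromatic (benzothiophene).
Aromatic: B, D, E. Total: 3.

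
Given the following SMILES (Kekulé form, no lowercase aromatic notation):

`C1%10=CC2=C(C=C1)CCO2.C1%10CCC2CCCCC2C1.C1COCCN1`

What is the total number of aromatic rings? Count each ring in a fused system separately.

1

The SMILES encodes a six-membered carbon ring with three alternating C=C double bonds, fused to a five-membered ring containing one oxygen and two sp³ carbons; two fused six-membered saturated carbon rings; a six-membered saturated ring with an oxygen and an N–H nitrogen at positions 1 and 4.
The 6-membered ring has a continuous p-orbital overlap around the ring; 3 ring double bonds give 6 π electrons. 6 = 4(1)+2, so it is aromatic (benzene ring).
The 5-membered ring with one oxygen has two sp³ carbons, so it is not fully conjugated — not aromatic (oxolane ring).
The second 6-membered ring has only sp³ atoms, so it is not fully conjugated — not aromatic (cyclohexane ring).
The third 6-membered ring has only sp³ atoms, so it is not fully conjugated — not aromatic (cyclohexane ring).
The 6-membered ring with one oxygen and one N–H (1,4) has only sp³ atoms, so it is not fully conjugated — not aromatic (morpholine).
1 of the 5 rings is aromatic. Total: 1.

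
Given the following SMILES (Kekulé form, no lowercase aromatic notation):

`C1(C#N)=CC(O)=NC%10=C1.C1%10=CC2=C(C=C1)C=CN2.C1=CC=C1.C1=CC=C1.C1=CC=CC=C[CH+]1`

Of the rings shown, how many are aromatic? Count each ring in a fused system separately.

The SMILES encodes a six-membered ring of five carbons and one nitrogen with three alternating double bonds; a six-membered carbon ring with three alternating C=C double bonds, fused to a five-membered ring containing one N–H nitrogen and two C=C double bonds; a four-membered carbon ring with two alternating C=C double bonds; a four-membered carbon ring with two alternating C=C double bonds; a seven-membered all-carbon ring bearing a positive charge on one carbon, with three C=C double bonds.
The 6-membered ring with one nitrogen is fully conjugated (every ring atom contributes a p orbital); 3 ring double bonds give 6 π electrons. 6 = 4(1)+2, so it is aromatic (pyridine).
The fused 6/5-membered bicyclic (with one N–H) is a single π system with 9 sp² atoms and 10 π electrons from ring double bonds plus a heteroatom lone pair. 10 = 4(2)+2, so the system is aromatic and both rings count as aromatic (indole).
The 4-membered ring has only sp² ring atoms; a planar conformation would have a fully conjugated π system of 4 electrons. But 4 = 4(1), which is 4n not 4n+2, so it is not aromatic (cyclobutadiene) — cyclobutadiene is antiaromatic and distorts to a rectangle.
The second 4-membered ring has only sp² ring atoms; a planar conformation would have a fully conjugated π system of 4 electrons. But 4 = 4(1), which is 4n not 4n+2, so it is not aromatic (cyclobutadiene) — cyclobutadiene is antiaromatic and distorts to a rectangle.
The 7-membered ring is fully conjugated (every ring atom contributes a p orbital); 3 ring double bonds (6 π electrons) plus the carbocation's empty p orbital (0, but keeps the ring conjugated) give 6 π electrons. Since 6 = 4n+2 (n=1), it is aromatic (tropylium cation).
4 of the 6 rings are aromatic. Total: 4.

4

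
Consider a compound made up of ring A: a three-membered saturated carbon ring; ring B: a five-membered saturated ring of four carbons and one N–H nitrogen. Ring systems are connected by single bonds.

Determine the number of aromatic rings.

Ring A has only sp³ atoms, so it is not fully conjugated — not aromatic (cyclopropane).
Ring B has only sp³ atoms, so it is not fully conjugated — not aromatic (pyrrolidine).
No ring is aromatic. Total: 0.

0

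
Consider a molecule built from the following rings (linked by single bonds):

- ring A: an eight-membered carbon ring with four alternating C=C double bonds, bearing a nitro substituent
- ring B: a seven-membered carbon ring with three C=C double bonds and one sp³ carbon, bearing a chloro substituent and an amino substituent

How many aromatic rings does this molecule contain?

Ring A has only sp² ring atoms; a planar conformation would have a fully conjugated π system of 8 electrons. But 8 = 4(2), which is 4n not 4n+2, so ring A is not aromatic (cyclooctatetraene) — cyclooctatetraene distorts into a non-planar tub to avoid antiaromaticity.
Ring B has one sp³ carbon, so it is not fully conjugated — not aromatic (cycloheptatriene).
No ring is aromatic. Total: 0.

0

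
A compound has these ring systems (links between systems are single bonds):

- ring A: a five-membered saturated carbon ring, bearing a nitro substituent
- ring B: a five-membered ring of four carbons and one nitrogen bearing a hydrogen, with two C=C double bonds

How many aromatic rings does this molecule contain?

1

Ring A has only sp³ atoms, so it is not fully conjugated — not aromatic (cyclopentane).
Ring B is fully conjugated (every ring atom contributes a p orbital); 2 ring double bonds (4 π electrons) plus a heteroatom lone pair (2) give 6 π electrons. Since 6 = 4n+2 (n=1), ring B is aromatic (pyrrole).
Aromatic: B. Total: 1.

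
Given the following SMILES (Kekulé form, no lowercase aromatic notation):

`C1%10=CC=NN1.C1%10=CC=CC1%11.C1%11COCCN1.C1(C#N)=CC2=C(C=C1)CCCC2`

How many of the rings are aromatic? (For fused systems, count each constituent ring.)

2

The SMILES encodes a five-membered ring with two adjacent nitrogens (one bearing H, one in a double bond) and two double bonds; a five-membered carbon ring with two conjugated C=C double bonds and one sp³ carbon; a six-membered saturated ring with an oxygen and an N–H nitrogen at positions 1 and 4; a six-membered carbon ring with three alternating C=C double bonds, fused to a saturated six-membered carbon ring.
The 5-membered ring with two adjacent nitrogens (one N–H, one =N–) is planar and fully conjugated; 2 ring double bonds (4 π electrons) plus a heteroatom lone pair (2) give 6 π electrons. That satisfies 4n+2 with n=1, so it is aromatic (pyrazole).
The 5-membered ring has one sp³ carbon, so it is not fully conjugated — not aromatic (cyclopentadiene).
The 6-membered ring with one oxygen and one N–H (1,4) has only sp³ atoms, so it is not fully conjugated — not aromatic (morpholine).
The 6-membered ring has a continuous p-orbital overlap around the ring; 3 ring double bonds give 6 π electrons. Since 6 = 4n+2 (n=1), it is aromatic (benzene ring).
The second 6-membered ring has four sp³ carbons, so it is not fully conjugated — not aromatic (cyclohexane ring).
2 of the 5 rings are aromatic. Total: 2.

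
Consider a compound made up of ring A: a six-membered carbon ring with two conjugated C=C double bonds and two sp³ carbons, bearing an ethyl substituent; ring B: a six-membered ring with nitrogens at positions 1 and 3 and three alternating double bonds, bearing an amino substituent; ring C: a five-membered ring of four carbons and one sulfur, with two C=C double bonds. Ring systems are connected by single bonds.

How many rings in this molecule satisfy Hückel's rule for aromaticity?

Ring A has two sp³ carbons, so it is not fully conjugated — not aromatic (1,3-cyclohexadiene).
Ring B has a continuous p-orbital overlap around the ring; 3 ring double bonds give 6 π electrons. 6 = 4(1)+2, so ring B is aromatic (pyrimidine).
Ring C has a continuous p-orbital overlap around the ring; 2 ring double bonds (4 π electrons) plus a heteroatom lone pair (2) give 6 π electrons. That satisfies 4n+2 with n=1, so ring C is aromatic (thiophene).
Aromatic: B, C. Total: 2.

2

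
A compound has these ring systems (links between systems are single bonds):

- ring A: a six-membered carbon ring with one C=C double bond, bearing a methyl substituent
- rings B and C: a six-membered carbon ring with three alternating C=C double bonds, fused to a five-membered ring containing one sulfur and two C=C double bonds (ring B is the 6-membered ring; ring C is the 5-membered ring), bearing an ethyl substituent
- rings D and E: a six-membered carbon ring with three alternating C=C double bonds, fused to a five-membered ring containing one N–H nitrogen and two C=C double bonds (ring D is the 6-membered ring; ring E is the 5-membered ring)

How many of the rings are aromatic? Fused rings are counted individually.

Ring A has four sp³ carbons, so it is not fully conjugated — not aromatic (cyclohexene).
Rings B and C form a fused bicyclic system (with one sulfur) with 9 sp² atoms and 10 π electrons from ring double bonds plus a heteroatom lone pair. 10 = 4(2)+2, so the system is aromatic and both rings count as aromatic (benzothiophene).
Rings D and E form a fused bicyclic system (with one N–H) with 9 sp² atoms and 10 π electrons from ring double bonds plus a heteroatom lone pair. 10 = 4(2)+2, so the system is aromatic and both rings count as aromatic (indole).
Aromatic: B, C, D, E. Total: 4.

4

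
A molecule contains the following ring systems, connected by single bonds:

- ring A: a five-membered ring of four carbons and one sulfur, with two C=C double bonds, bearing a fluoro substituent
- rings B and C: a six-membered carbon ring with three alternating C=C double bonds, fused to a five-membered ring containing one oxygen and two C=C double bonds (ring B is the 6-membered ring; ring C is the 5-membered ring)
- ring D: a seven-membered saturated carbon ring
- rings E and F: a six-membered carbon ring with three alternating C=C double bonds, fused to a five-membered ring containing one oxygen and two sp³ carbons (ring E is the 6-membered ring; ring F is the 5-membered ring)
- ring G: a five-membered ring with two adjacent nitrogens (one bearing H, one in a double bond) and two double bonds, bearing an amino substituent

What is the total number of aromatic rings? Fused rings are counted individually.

Ring A has a continuous p-orbital overlap around the ring; 2 ring double bonds (4 π electrons) plus a heteroatom lone pair (2) give 6 π electrons. That satisfies 4n+2 with n=1, so ring A is aromatic (thiophene).
Rings B and C form a fused bicyclic system (with one oxygen) with 9 sp² atoms and 10 π electrons from ring double bonds plus a heteroatom lone pair. 10 = 4(2)+2, so the system is aromatic and both rings count as aromatic (benzofuran).
Ring D has only sp³ atoms, so it is not fully conjugated — not aromatic (cycloheptane).
Ring E is planar and fully conjugated; 3 ring double bonds give 6 π electrons. 6 = 4(1)+2, so ring E is aromatic (benzene ring).
Ring F has two sp³ carbons, so it is not fully conjugated — not aromatic (oxolane ring).
Ring G is planar and fully conjugated; 2 ring double bonds (4 π electrons) plus a heteroatom lone pair (2) give 6 π electrons. 6 = 4(1)+2, so ring G is aromatic (pyrazole).
Aromatic: A, B, C, E, G. Total: 5.

5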